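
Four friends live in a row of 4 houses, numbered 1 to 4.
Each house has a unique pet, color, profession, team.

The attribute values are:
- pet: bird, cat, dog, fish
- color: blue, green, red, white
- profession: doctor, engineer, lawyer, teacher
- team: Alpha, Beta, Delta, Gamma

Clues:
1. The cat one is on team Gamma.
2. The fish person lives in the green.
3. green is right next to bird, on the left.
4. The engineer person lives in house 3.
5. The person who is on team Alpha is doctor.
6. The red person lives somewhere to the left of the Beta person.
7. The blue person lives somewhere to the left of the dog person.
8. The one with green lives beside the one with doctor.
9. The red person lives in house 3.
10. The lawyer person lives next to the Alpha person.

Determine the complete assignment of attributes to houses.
Solution:

House | Pet | Color | Profession | Team
---------------------------------------
  1   | fish | green | lawyer | Delta
  2   | bird | blue | doctor | Alpha
  3   | cat | red | engineer | Gamma
  4   | dog | white | teacher | Beta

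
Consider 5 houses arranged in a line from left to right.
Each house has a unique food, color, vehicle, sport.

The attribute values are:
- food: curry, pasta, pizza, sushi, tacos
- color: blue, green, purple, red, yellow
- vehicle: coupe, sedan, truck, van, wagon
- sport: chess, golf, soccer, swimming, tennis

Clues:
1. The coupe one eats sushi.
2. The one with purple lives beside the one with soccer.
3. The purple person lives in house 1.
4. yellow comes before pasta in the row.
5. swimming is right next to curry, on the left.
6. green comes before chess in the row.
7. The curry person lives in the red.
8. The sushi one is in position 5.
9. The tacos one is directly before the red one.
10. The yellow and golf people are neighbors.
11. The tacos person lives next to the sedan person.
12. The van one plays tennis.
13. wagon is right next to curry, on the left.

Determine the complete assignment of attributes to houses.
Solution:

House | Food | Color | Vehicle | Sport
--------------------------------------
  1   | tacos | purple | wagon | swimming
  2   | curry | red | sedan | soccer
  3   | pizza | yellow | van | tennis
  4   | pasta | green | truck | golf
  5   | sushi | blue | coupe | chess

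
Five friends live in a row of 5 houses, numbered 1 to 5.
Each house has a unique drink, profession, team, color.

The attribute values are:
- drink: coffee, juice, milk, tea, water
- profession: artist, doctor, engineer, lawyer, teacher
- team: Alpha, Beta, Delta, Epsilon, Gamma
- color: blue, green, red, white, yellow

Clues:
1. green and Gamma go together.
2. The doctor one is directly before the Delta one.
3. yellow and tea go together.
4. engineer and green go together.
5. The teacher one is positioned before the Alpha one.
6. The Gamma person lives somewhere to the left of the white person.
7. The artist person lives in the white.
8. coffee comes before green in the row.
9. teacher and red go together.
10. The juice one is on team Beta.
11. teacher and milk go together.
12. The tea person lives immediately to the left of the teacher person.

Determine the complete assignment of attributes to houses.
Solution:

House | Drink | Profession | Team | Color
-----------------------------------------
  1   | tea | doctor | Epsilon | yellow
  2   | milk | teacher | Delta | red
  3   | coffee | lawyer | Alpha | blue
  4   | water | engineer | Gamma | green
  5   | juice | artist | Beta | white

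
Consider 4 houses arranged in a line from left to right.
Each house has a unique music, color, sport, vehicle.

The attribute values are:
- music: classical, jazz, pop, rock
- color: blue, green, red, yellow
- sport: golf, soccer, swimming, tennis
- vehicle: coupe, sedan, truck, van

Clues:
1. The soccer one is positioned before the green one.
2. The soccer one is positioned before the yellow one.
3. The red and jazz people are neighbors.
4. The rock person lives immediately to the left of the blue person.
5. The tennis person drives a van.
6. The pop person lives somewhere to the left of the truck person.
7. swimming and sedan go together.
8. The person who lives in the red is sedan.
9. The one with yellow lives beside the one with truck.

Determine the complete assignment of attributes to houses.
Solution:

House | Music | Color | Sport | Vehicle
---------------------------------------
  1   | rock | red | swimming | sedan
  2   | jazz | blue | soccer | coupe
  3   | pop | yellow | tennis | van
  4   | classical | green | golf | truck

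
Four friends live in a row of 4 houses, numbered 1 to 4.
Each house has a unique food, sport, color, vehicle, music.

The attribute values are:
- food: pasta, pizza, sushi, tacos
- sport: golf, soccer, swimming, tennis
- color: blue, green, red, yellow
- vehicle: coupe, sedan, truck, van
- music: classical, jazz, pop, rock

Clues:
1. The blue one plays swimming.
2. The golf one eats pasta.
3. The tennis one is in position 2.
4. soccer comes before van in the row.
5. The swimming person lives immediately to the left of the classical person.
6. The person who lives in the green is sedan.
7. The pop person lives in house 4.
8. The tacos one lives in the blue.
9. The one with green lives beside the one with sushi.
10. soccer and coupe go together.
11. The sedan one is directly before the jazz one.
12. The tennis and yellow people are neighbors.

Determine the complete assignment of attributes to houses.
Solution:

House | Food | Sport | Color | Vehicle | Music
----------------------------------------------
  1   | tacos | swimming | blue | truck | rock
  2   | pizza | tennis | green | sedan | classical
  3   | sushi | soccer | yellow | coupe | jazz
  4   | pasta | golf | red | van | pop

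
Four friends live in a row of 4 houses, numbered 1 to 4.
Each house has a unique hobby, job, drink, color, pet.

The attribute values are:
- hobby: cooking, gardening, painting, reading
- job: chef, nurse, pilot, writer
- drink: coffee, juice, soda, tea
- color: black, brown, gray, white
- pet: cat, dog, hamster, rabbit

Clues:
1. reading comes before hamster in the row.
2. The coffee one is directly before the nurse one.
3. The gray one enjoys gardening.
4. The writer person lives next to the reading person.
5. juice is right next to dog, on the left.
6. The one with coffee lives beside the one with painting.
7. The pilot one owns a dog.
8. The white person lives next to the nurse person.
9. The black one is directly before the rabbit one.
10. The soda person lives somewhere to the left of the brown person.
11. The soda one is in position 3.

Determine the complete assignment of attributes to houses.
Solution:

House | Hobby | Job | Drink | Color | Pet
-----------------------------------------
  1   | gardening | writer | juice | gray | cat
  2   | reading | pilot | coffee | white | dog
  3   | painting | nurse | soda | black | hamster
  4   | cooking | chef | tea | brown | rabbit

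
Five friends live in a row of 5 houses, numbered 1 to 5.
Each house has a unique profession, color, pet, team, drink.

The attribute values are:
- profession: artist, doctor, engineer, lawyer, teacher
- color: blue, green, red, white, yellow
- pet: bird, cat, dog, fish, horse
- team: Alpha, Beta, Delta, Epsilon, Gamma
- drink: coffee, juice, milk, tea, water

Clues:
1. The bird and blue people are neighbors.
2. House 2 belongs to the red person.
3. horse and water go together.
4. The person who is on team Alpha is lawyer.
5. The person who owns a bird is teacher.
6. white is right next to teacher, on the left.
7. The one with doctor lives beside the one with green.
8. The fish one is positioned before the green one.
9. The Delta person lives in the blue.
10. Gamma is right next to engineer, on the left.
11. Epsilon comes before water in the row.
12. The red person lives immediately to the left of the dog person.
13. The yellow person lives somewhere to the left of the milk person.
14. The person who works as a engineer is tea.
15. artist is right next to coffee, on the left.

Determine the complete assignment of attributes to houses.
Solution:

House | Profession | Color | Pet | Team | Drink
-----------------------------------------------
  1   | artist | white | fish | Epsilon | juice
  2   | teacher | red | bird | Gamma | coffee
  3   | engineer | blue | dog | Delta | tea
  4   | doctor | yellow | horse | Beta | water
  5   | lawyer | green | cat | Alpha | milk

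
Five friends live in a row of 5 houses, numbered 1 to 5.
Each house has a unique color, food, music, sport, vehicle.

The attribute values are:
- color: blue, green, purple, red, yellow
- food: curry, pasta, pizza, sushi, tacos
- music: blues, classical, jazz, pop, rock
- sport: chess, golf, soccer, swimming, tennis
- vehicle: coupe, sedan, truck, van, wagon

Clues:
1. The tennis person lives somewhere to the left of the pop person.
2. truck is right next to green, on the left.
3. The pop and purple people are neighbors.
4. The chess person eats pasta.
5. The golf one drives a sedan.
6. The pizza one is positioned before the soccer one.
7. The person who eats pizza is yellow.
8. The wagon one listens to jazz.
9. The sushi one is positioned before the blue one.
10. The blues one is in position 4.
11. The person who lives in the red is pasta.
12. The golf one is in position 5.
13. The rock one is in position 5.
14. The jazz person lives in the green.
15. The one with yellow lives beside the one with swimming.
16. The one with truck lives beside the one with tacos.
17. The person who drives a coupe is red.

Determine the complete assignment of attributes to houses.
Solution:

House | Color | Food | Music | Sport | Vehicle
----------------------------------------------
  1   | yellow | pizza | classical | tennis | truck
  2   | green | tacos | jazz | swimming | wagon
  3   | red | pasta | pop | chess | coupe
  4   | purple | sushi | blues | soccer | van
  5   | blue | curry | rock | golf | sedan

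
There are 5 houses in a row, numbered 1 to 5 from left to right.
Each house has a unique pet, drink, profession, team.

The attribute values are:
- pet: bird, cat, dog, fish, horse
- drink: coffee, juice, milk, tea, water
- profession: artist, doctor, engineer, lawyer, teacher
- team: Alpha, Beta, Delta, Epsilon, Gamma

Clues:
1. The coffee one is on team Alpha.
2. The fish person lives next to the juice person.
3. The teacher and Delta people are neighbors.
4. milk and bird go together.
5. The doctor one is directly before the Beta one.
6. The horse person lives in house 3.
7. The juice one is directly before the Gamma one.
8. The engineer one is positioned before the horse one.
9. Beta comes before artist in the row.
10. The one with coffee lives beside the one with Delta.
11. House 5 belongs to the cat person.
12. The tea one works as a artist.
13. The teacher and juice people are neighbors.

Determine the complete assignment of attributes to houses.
Solution:

House | Pet | Drink | Profession | Team
---------------------------------------
  1   | fish | coffee | teacher | Alpha
  2   | dog | juice | engineer | Delta
  3   | horse | water | doctor | Gamma
  4   | bird | milk | lawyer | Beta
  5   | cat | tea | artist | Epsilon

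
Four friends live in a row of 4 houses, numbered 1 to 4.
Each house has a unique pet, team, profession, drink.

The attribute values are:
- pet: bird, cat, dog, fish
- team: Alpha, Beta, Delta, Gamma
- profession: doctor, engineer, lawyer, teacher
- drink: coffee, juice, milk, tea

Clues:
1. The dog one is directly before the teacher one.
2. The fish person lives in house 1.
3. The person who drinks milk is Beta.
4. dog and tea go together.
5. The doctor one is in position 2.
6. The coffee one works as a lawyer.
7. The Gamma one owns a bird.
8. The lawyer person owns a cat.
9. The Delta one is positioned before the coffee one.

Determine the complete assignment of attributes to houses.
Solution:

House | Pet | Team | Profession | Drink
---------------------------------------
  1   | fish | Beta | engineer | milk
  2   | dog | Delta | doctor | tea
  3   | bird | Gamma | teacher | juice
  4   | cat | Alpha | lawyer | coffee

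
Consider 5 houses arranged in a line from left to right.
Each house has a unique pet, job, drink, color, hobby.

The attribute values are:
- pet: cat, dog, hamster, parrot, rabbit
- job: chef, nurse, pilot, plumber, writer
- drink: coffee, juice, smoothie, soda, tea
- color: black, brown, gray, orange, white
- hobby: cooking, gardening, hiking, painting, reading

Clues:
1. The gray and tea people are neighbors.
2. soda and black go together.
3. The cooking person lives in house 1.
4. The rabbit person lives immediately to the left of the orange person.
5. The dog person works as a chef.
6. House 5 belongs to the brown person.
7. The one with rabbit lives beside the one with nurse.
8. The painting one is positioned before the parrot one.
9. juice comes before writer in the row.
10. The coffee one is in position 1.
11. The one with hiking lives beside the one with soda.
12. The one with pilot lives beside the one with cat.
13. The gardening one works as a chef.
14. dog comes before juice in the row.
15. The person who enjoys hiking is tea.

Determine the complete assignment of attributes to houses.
Solution:

House | Pet | Job | Drink | Color | Hobby
-----------------------------------------
  1   | rabbit | pilot | coffee | gray | cooking
  2   | cat | nurse | tea | orange | hiking
  3   | dog | chef | soda | black | gardening
  4   | hamster | plumber | juice | white | painting
  5   | parrot | writer | smoothie | brown | reading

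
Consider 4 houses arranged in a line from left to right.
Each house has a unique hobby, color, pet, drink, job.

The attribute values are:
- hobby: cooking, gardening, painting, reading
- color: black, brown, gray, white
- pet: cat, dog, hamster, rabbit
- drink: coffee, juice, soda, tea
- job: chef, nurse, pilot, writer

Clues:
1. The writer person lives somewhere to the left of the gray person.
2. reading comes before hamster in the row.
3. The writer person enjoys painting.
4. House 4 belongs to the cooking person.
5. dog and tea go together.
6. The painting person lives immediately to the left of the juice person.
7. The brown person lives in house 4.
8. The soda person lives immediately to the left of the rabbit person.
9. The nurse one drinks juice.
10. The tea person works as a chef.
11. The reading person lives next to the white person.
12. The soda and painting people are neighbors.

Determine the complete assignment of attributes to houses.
Solution:

House | Hobby | Color | Pet | Drink | Job
-----------------------------------------
  1   | reading | black | cat | soda | pilot
  2   | painting | white | rabbit | coffee | writer
  3   | gardening | gray | hamster | juice | nurse
  4   | cooking | brown | dog | tea | chef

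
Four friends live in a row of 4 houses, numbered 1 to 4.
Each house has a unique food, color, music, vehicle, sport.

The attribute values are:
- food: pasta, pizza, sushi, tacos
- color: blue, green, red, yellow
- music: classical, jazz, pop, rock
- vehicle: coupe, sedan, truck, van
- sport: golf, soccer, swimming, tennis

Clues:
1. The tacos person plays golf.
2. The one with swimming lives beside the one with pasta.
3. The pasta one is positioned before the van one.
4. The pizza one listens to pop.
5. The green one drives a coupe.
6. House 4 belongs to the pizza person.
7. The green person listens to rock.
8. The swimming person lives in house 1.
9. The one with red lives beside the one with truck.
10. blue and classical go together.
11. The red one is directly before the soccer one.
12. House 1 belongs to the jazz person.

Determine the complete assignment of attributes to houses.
Solution:

House | Food | Color | Music | Vehicle | Sport
----------------------------------------------
  1   | sushi | red | jazz | sedan | swimming
  2   | pasta | blue | classical | truck | soccer
  3   | tacos | green | rock | coupe | golf
  4   | pizza | yellow | pop | van | tennis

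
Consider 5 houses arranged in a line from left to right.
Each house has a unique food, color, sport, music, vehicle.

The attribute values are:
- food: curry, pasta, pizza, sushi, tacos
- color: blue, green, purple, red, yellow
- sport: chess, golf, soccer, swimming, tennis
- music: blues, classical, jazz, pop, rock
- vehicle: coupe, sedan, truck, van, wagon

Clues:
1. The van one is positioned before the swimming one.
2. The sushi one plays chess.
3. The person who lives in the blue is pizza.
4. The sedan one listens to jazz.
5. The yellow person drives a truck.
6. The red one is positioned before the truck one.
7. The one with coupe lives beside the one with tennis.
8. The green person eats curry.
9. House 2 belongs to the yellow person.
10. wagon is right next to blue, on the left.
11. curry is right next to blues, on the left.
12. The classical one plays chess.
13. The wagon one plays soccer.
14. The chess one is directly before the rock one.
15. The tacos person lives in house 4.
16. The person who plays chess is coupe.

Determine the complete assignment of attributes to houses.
Solution:

House | Food | Color | Sport | Music | Vehicle
----------------------------------------------
  1   | sushi | red | chess | classical | coupe
  2   | pasta | yellow | tennis | rock | truck
  3   | curry | green | golf | pop | van
  4   | tacos | purple | soccer | blues | wagon
  5   | pizza | blue | swimming | jazz | sedan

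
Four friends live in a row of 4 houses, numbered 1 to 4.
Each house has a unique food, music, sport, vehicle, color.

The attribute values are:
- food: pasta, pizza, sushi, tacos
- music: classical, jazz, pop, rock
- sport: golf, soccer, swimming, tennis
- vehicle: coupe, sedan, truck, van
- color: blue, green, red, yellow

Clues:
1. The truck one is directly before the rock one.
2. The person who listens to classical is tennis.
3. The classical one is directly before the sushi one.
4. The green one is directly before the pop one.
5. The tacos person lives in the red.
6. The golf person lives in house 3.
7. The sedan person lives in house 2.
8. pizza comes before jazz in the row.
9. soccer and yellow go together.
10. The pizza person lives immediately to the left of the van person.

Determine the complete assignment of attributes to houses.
Solution:

House | Food | Music | Sport | Vehicle | Color
----------------------------------------------
  1   | tacos | classical | tennis | truck | red
  2   | sushi | rock | swimming | sedan | green
  3   | pizza | pop | golf | coupe | blue
  4   | pasta | jazz | soccer | van | yellow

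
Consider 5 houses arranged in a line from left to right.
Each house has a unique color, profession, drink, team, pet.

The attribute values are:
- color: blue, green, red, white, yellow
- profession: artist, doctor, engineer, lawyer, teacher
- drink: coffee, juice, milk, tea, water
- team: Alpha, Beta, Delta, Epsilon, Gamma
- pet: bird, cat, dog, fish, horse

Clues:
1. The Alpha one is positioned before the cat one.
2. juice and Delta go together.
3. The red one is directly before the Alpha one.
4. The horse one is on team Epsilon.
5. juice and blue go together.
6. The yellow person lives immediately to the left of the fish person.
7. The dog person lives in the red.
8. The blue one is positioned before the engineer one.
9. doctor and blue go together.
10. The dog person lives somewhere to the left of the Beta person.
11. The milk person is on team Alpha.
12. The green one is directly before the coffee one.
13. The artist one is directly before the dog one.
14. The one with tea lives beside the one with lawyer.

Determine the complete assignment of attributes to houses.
Solution:

House | Color | Profession | Drink | Team | Pet
-----------------------------------------------
  1   | green | artist | tea | Epsilon | horse
  2   | red | lawyer | coffee | Gamma | dog
  3   | yellow | teacher | milk | Alpha | bird
  4   | blue | doctor | juice | Delta | fish
  5   | white | engineer | water | Beta | cat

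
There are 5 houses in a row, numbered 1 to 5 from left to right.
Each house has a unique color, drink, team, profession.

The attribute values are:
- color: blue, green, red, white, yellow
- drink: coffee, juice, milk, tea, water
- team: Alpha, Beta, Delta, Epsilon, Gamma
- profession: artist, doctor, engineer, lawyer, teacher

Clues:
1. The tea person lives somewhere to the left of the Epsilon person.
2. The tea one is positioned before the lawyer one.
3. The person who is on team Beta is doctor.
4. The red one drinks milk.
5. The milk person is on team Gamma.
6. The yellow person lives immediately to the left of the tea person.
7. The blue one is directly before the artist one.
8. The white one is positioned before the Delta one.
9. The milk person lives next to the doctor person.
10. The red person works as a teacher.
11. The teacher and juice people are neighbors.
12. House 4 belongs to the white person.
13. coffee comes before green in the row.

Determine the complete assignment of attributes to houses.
Solution:

House | Color | Drink | Team | Profession
-----------------------------------------
  1   | red | milk | Gamma | teacher
  2   | yellow | juice | Beta | doctor
  3   | blue | tea | Alpha | engineer
  4   | white | coffee | Epsilon | artist
  5   | green | water | Delta | lawyer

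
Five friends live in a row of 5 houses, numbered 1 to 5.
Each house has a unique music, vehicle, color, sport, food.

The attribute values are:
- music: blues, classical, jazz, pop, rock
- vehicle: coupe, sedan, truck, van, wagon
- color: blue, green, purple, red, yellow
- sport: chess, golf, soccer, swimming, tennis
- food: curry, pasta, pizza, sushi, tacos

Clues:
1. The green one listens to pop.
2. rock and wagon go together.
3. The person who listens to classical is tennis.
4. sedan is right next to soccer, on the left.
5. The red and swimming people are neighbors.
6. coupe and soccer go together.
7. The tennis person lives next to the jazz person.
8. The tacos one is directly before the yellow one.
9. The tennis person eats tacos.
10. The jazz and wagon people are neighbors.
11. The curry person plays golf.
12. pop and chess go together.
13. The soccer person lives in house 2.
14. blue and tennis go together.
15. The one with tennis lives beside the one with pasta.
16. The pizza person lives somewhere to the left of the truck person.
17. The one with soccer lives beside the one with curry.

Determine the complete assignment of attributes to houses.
Solution:

House | Music | Vehicle | Color | Sport | Food
----------------------------------------------
  1   | classical | sedan | blue | tennis | tacos
  2   | jazz | coupe | yellow | soccer | pasta
  3   | rock | wagon | red | golf | curry
  4   | blues | van | purple | swimming | pizza
  5   | pop | truck | green | chess | sushi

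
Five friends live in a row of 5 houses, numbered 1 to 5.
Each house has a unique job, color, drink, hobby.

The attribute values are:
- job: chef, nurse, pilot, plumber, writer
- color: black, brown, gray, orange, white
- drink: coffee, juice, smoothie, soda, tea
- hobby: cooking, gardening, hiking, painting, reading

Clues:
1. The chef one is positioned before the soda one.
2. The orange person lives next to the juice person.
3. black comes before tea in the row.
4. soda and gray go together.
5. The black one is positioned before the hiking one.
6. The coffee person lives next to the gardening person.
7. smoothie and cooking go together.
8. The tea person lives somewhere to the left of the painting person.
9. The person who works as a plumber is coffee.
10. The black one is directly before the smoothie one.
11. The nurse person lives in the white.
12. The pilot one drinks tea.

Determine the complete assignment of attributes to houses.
Solution:

House | Job | Color | Drink | Hobby
-----------------------------------
  1   | plumber | orange | coffee | reading
  2   | chef | black | juice | gardening
  3   | nurse | white | smoothie | cooking
  4   | pilot | brown | tea | hiking
  5   | writer | gray | soda | painting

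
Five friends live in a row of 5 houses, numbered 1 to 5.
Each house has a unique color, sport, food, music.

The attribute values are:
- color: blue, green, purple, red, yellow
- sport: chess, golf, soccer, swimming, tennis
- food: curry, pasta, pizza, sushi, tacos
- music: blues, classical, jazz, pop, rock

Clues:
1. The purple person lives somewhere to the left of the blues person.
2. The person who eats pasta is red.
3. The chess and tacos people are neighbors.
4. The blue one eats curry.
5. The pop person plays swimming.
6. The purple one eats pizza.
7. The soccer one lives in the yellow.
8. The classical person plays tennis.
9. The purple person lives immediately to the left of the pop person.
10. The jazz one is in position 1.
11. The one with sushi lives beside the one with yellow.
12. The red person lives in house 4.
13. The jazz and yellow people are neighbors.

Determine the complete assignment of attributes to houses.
Solution:

House | Color | Sport | Food | Music
------------------------------------
  1   | green | chess | sushi | jazz
  2   | yellow | soccer | tacos | rock
  3   | purple | tennis | pizza | classical
  4   | red | swimming | pasta | pop
  5   | blue | golf | curry | blues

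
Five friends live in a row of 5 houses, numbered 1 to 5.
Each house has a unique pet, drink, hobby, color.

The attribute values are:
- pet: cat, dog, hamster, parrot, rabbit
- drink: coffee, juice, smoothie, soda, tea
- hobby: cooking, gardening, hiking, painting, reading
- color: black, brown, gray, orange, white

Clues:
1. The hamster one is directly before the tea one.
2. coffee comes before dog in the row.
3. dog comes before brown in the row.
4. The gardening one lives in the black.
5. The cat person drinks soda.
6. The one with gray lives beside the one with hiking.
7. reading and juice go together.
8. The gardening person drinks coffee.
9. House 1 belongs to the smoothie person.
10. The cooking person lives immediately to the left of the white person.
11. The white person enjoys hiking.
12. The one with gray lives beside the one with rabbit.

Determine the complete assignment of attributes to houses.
Solution:

House | Pet | Drink | Hobby | Color
-----------------------------------
  1   | hamster | smoothie | cooking | gray
  2   | rabbit | tea | hiking | white
  3   | parrot | coffee | gardening | black
  4   | dog | juice | reading | orange
  5   | cat | soda | painting | brown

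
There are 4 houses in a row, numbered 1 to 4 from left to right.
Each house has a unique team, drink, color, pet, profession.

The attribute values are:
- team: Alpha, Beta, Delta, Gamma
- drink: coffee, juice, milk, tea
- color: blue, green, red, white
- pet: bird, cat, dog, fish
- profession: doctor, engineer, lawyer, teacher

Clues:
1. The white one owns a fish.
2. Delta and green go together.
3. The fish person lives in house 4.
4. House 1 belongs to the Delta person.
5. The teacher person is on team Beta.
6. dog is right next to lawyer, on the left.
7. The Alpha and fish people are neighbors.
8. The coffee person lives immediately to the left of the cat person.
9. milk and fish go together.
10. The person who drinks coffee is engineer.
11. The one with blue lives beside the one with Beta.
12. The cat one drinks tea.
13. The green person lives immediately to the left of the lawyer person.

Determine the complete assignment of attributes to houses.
Solution:

House | Team | Drink | Color | Pet | Profession
-----------------------------------------------
  1   | Delta | coffee | green | dog | engineer
  2   | Gamma | tea | red | cat | lawyer
  3   | Alpha | juice | blue | bird | doctor
  4   | Beta | milk | white | fish | teacher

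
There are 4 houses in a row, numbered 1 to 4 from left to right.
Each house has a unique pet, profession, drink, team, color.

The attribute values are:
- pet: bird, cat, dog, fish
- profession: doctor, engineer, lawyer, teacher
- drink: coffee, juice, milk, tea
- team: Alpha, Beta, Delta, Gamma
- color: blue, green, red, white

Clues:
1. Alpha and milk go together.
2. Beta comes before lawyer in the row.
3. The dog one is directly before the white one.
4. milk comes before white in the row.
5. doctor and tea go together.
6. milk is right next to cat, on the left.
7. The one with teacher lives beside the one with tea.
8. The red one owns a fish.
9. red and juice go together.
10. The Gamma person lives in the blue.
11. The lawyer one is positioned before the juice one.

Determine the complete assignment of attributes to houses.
Solution:

House | Pet | Profession | Drink | Team | Color
-----------------------------------------------
  1   | dog | teacher | milk | Alpha | green
  2   | cat | doctor | tea | Beta | white
  3   | bird | lawyer | coffee | Gamma | blue
  4   | fish | engineer | juice | Delta | red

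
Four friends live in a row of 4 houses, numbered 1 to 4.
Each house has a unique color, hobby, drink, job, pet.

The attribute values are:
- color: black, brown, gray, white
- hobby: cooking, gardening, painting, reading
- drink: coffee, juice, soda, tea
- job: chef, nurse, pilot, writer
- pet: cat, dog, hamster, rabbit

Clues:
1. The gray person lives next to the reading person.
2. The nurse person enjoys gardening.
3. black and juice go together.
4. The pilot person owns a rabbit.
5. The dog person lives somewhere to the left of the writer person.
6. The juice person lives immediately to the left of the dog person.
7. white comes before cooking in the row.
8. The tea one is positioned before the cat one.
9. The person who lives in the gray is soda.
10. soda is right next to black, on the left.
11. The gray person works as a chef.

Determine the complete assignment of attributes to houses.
Solution:

House | Color | Hobby | Drink | Job | Pet
-----------------------------------------
  1   | gray | painting | soda | chef | hamster
  2   | black | reading | juice | pilot | rabbit
  3   | white | gardening | tea | nurse | dog
  4   | brown | cooking | coffee | writer | cat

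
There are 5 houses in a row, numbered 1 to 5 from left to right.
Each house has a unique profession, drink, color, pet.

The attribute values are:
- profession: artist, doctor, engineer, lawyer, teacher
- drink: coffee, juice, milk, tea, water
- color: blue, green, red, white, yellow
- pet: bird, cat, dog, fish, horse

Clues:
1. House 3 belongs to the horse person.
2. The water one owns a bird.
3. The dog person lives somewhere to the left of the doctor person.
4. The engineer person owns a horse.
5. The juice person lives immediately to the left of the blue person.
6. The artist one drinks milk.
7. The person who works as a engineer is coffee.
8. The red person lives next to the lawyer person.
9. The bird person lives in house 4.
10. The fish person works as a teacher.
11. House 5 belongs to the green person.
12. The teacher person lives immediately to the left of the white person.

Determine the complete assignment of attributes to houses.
Solution:

House | Profession | Drink | Color | Pet
----------------------------------------
  1   | teacher | tea | red | fish
  2   | lawyer | juice | white | dog
  3   | engineer | coffee | blue | horse
  4   | doctor | water | yellow | bird
  5   | artist | milk | green | cat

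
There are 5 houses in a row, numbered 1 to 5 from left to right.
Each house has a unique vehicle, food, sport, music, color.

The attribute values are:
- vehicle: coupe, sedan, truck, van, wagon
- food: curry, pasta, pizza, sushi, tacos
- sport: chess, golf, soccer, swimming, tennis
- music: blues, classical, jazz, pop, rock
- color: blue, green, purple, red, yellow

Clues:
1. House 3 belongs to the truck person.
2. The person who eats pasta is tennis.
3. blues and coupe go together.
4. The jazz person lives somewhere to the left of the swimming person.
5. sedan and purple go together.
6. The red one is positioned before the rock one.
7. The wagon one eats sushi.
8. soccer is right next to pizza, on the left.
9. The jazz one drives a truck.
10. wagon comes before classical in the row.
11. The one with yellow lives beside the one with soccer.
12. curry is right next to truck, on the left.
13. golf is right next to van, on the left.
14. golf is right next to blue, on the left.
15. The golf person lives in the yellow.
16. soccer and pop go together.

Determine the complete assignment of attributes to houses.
Solution:

House | Vehicle | Food | Sport | Music | Color
----------------------------------------------
  1   | coupe | tacos | golf | blues | yellow
  2   | van | curry | soccer | pop | blue
  3   | truck | pizza | chess | jazz | red
  4   | wagon | sushi | swimming | rock | green
  5   | sedan | pasta | tennis | classical | purple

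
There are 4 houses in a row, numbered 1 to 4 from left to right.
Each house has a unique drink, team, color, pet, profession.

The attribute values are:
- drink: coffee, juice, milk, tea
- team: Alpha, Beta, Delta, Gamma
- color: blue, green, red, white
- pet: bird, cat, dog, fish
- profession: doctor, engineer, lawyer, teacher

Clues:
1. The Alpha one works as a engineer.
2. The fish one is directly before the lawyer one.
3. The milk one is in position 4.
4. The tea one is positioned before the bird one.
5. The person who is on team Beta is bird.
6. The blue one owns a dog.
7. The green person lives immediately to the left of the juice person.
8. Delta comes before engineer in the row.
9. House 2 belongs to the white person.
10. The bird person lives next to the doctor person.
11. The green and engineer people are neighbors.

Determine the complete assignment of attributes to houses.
Solution:

House | Drink | Team | Color | Pet | Profession
-----------------------------------------------
  1   | tea | Delta | green | cat | teacher
  2   | juice | Alpha | white | fish | engineer
  3   | coffee | Beta | red | bird | lawyer
  4   | milk | Gamma | blue | dog | doctor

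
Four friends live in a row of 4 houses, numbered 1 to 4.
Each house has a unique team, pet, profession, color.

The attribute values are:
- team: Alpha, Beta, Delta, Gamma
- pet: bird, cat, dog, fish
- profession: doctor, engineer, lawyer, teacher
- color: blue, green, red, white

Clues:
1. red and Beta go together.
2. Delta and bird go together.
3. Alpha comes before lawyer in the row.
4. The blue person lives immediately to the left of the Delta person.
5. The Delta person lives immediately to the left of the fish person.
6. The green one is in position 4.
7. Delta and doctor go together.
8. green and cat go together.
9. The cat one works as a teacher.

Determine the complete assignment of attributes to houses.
Solution:

House | Team | Pet | Profession | Color
---------------------------------------
  1   | Alpha | dog | engineer | blue
  2   | Delta | bird | doctor | white
  3   | Beta | fish | lawyer | red
  4   | Gamma | cat | teacher | green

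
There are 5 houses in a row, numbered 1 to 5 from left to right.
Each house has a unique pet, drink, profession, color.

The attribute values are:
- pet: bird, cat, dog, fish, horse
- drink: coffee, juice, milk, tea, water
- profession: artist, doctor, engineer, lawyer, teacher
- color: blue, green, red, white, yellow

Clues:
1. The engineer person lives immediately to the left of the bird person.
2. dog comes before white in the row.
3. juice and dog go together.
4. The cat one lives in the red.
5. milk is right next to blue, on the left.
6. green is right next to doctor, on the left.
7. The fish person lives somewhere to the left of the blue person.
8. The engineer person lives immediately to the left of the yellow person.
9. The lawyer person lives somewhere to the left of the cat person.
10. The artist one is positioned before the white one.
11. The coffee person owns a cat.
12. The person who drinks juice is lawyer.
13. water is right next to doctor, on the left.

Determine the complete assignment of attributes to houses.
Solution:

House | Pet | Drink | Profession | Color
----------------------------------------
  1   | fish | water | engineer | green
  2   | bird | milk | doctor | yellow
  3   | dog | juice | lawyer | blue
  4   | cat | coffee | artist | red
  5   | horse | tea | teacher | white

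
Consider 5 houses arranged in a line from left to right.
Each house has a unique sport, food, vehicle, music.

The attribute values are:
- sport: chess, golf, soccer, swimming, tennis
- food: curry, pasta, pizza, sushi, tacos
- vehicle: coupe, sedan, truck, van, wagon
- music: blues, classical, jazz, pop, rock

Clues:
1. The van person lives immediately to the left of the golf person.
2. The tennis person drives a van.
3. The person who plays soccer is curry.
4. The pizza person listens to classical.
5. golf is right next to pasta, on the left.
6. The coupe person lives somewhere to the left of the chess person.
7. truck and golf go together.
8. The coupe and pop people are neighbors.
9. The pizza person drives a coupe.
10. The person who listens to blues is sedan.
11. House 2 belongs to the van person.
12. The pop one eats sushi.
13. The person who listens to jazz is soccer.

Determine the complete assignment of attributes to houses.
Solution:

House | Sport | Food | Vehicle | Music
--------------------------------------
  1   | swimming | pizza | coupe | classical
  2   | tennis | sushi | van | pop
  3   | golf | tacos | truck | rock
  4   | chess | pasta | sedan | blues
  5   | soccer | curry | wagon | jazz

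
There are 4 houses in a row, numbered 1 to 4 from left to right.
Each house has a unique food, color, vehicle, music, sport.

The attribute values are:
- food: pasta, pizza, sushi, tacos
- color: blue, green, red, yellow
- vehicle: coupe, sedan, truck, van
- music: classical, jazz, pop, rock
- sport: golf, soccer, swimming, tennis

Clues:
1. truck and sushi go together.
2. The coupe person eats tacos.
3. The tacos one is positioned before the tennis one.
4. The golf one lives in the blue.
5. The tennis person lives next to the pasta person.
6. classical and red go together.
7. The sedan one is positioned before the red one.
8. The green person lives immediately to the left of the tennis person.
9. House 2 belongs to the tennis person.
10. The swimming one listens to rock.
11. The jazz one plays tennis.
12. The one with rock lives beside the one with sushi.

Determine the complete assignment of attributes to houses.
Solution:

House | Food | Color | Vehicle | Music | Sport
----------------------------------------------
  1   | tacos | green | coupe | rock | swimming
  2   | sushi | yellow | truck | jazz | tennis
  3   | pasta | blue | sedan | pop | golf
  4   | pizza | red | van | classical | soccer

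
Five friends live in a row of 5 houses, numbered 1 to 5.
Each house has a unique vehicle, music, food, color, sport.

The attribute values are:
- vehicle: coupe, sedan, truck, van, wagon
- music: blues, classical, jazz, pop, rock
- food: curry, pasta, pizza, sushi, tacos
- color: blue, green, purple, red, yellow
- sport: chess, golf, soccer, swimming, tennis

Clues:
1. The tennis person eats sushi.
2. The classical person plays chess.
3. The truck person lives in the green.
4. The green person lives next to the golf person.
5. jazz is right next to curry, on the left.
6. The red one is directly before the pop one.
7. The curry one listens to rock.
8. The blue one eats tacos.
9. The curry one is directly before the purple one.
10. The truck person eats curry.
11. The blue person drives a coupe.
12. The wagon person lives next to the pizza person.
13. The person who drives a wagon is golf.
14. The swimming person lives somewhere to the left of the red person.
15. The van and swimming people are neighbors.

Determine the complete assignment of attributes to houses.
Solution:

House | Vehicle | Music | Food | Color | Sport
----------------------------------------------
  1   | van | jazz | sushi | yellow | tennis
  2   | truck | rock | curry | green | swimming
  3   | wagon | blues | pasta | purple | golf
  4   | sedan | classical | pizza | red | chess
  5   | coupe | pop | tacos | blue | soccer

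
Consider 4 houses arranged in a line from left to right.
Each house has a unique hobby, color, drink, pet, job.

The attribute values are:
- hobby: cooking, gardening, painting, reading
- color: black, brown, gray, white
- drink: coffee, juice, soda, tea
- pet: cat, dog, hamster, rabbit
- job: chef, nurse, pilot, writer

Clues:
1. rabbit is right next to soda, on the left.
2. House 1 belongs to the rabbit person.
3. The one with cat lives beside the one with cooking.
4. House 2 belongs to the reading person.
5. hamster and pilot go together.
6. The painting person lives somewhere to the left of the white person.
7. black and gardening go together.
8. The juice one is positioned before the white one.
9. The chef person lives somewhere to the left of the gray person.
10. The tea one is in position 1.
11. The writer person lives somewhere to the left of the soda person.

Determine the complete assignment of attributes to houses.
Solution:

House | Hobby | Color | Drink | Pet | Job
-----------------------------------------
  1   | gardening | black | tea | rabbit | writer
  2   | reading | brown | soda | dog | chef
  3   | painting | gray | juice | cat | nurse
  4   | cooking | white | coffee | hamster | pilot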